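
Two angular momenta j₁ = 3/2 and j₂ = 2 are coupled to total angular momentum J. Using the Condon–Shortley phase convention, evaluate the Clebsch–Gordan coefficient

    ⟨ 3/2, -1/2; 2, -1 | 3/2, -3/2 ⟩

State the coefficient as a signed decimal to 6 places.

triangle: 2!*1!*2!/6! = 4/720
(j±m)!: 1!*2!*1!*3!*0!*3! = 72
prefactor² = (2J+1)*Δ*N² = 8/5
  k=1: −1/(1!*1!*1!*0!*0!*2!) = -1/2
Σ = -1/2  ⇒  CG² = 8/5*(-1/2)² = 2/5
CG = −√(2/5) = -0.632456

−√(2/5) ≈ -0.632456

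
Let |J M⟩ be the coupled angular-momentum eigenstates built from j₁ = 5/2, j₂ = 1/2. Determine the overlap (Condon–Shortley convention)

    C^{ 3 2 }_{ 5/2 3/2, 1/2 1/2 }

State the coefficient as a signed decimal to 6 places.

+0.912871  (= +√(5/6))

triangle: 0!×5!×1!/7! = 120/5040
(j±m)!: 4!×1!×1!×0!×5!×1! = 2880
prefactor² = (2J+1)×Δ×N² = 480
  k=0: +1/(0!×0!×1!×1!×4!×0!) = 1/24
Σ = 1/24  ⇒  CG² = 480×1/24² = 5/6
CG = +√(5/6) = +0.912871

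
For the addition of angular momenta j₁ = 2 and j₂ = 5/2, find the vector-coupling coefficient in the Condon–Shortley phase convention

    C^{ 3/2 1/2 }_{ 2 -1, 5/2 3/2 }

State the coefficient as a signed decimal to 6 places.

+0.138013  (= +√(2/105))

√[4·3!1!2!/7! · 1!3!4!1!2!1!] = √(96/35)
  +(−1)^2/∏(2,1,1,2,0,0)! = 1/4  (running 1/4)
  +(−1)^3/∏(3,0,0,1,1,1)! = -1/6  (running 1/12)
⟨..|..⟩ = √(96/35)·(1/12) = +0.138013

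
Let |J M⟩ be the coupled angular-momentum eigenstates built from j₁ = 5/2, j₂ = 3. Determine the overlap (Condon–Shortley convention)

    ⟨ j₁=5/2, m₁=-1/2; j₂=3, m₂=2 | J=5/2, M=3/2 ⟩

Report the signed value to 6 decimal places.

triangle: 3!*2!*3!/9! = 72/362880
(j±m)!: 2!*3!*5!*1!*4!*1! = 34560
prefactor² = (2J+1)*Δ*N² = 288/7
  k=2: +1/(2!*1!*1!*3!*1!*0!) = 1/12
  k=3: −1/(3!*0!*0!*2!*2!*1!) = -1/24
Σ = 1/24  ⇒  CG² = 288/7*1/24² = 1/14
CG = +√(1/14) = +0.267261

+√(1/14) = +0.267261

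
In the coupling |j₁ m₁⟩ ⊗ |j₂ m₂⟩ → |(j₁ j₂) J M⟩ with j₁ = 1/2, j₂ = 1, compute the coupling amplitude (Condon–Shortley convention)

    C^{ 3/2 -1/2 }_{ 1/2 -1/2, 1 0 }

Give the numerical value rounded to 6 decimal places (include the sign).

√[4·0!1!2!/4! · 0!1!1!1!1!2!] = √(2/3)
  +(−1)^0/∏(0,0,1,1,0,1)! = 1  (running 1)
⟨..|..⟩ = √(2/3)·(1) = +0.816497

+0.816497  (= +√(2/3))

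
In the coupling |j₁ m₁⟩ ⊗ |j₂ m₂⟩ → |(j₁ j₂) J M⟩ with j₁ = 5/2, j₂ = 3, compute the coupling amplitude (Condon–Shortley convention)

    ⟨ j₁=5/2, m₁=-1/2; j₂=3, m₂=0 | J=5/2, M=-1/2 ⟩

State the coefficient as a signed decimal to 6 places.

+0.276026

√[6·3!2!3!/9! · 2!3!3!3!2!3!] = √(216/35)
  +(−1)^1/∏(1,2,2,2,0,1)! = -1/8  (running -1/8)
  +(−1)^2/∏(2,1,1,1,1,2)! = 1/4  (running 1/8)
  +(−1)^3/∏(3,0,0,0,2,3)! = -1/72  (running 1/9)
⟨..|..⟩ = √(216/35)·(1/9) = +0.276026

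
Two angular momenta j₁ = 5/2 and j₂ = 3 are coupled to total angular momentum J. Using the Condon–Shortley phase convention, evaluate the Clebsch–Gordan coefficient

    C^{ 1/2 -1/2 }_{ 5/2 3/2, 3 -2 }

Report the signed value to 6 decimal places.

−√(5/21) = -0.487950

triangle: 5!×0!×1!/7! = 120/5040
(j±m)!: 4!×1!×1!×5!×0!×1! = 2880
prefactor² = (2J+1)×Δ×N² = 960/7
  k=1: −1/(1!×4!×0!×0!×0!×1!) = -1/24
Σ = -1/24  ⇒  CG² = 960/7×(-1/24)² = 5/21
CG = −√(5/21) = -0.487950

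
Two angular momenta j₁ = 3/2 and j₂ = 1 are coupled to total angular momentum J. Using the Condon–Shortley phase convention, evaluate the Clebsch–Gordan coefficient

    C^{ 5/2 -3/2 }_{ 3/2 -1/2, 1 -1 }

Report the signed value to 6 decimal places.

√[6·0!3!2!/6! · 1!2!0!2!1!4!] = √(48/5)
  +(−1)^0/∏(0,0,2,0,1,2)! = 1/4  (running 1/4)
⟨..|..⟩ = √(48/5)·(1/4) = +0.774597

+√(3/5) ≈ +0.774597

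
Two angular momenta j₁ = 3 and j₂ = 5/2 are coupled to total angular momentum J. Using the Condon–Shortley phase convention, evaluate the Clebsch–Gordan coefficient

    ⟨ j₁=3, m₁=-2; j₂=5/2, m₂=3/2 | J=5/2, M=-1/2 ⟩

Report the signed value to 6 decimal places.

√[6·3!3!2!/9! · 1!5!4!1!2!3!] = √(288/7)
  +(−1)^2/∏(2,1,3,2,0,0)! = 1/24  (running 1/24)
  +(−1)^3/∏(3,0,2,1,1,1)! = -1/12  (running -1/24)
⟨..|..⟩ = √(288/7)·(-1/24) = -0.267261

−√(1/14) ≈ -0.267261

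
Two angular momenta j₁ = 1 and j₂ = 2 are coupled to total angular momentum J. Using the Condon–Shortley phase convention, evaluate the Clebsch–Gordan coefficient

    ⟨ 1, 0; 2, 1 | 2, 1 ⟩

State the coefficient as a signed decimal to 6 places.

−√(1/6) ≈ -0.408248

triangle: 1!×1!×3!/6! = 6/720
(j±m)!: 1!×1!×3!×1!×3!×1! = 36
prefactor² = (2J+1)×Δ×N² = 3/2
  k=0: +1/(0!×1!×1!×3!×0!×0!) = 1/6
  k=1: −1/(1!×0!×0!×2!×1!×1!) = -1/2
Σ = -1/3  ⇒  CG² = 3/2×(-1/3)² = 1/6
CG = −√(1/6) = -0.408248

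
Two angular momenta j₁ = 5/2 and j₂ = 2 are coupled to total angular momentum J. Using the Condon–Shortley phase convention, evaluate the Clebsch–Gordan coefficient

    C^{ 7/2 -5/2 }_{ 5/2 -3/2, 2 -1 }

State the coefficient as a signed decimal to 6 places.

j₁+j₂−J=1  J+j₁−j₂=4  J−j₁+j₂=3  j₁+j₂+J+1=9
(j₁±m₁, j₂±m₂, J±M) = (1,4,1,3,1,6)
P² = 2304/7
sum k=0..1:
  [0] +1/48 = 1/48
  [1] −1/36 = -1/36
S = -1/144
C² = P²·S² = 1/63 ; C = -0.125988

-0.125988  (= −√(1/63))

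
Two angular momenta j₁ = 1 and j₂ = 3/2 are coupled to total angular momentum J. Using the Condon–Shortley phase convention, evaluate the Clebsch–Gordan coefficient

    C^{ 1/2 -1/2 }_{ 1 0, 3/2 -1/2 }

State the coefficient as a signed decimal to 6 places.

triangle: 2!·0!·1!/4! = 2/24
(j±m)!: 1!·1!·1!·2!·0!·1! = 2
prefactor² = (2J+1)·Δ·N² = 1/3
  k=1: −1/(1!·1!·0!·0!·0!·1!) = -1
Σ = -1  ⇒  CG² = 1/3·(-1)² = 1/3
CG = −√(1/3) = -0.577350

-0.577350  (= −√(1/3))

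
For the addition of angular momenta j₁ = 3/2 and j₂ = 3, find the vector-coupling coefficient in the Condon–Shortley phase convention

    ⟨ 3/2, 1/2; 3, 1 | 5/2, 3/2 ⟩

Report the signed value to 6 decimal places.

−√(7/20) = -0.591608

triangle: 2!×1!×4!/8! = 48/40320
(j±m)!: 2!×1!×4!×2!×4!×1! = 2304
prefactor² = (2J+1)×Δ×N² = 576/35
  k=0: +1/(0!×2!×1!×4!×0!×0!) = 1/48
  k=1: −1/(1!×1!×0!×3!×1!×1!) = -1/6
Σ = -7/48  ⇒  CG² = 576/35×(-7/48)² = 7/20
CG = −√(7/20) = -0.591608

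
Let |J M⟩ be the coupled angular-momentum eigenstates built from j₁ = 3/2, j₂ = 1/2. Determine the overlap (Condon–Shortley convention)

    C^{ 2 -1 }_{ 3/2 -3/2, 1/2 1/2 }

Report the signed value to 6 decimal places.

j₁+j₂−J=0  J+j₁−j₂=3  J−j₁+j₂=1  j₁+j₂+J+1=5
(j₁±m₁, j₂±m₂, J±M) = (0,3,1,0,1,3)
P² = 9
sum k=0..0:
  [0] +1/6 = 1/6
S = 1/6
C² = P²·S² = 1/4 ; C = +0.500000

+0.500000  (= +√(1/4))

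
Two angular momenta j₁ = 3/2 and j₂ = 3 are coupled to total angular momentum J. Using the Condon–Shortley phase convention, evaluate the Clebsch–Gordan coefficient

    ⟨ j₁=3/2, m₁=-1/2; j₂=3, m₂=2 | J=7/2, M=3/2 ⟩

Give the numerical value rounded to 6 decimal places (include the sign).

j₁+j₂−J=1  J+j₁−j₂=2  J−j₁+j₂=5  j₁+j₂+J+1=9
(j₁±m₁, j₂±m₂, J±M) = (1,2,5,1,5,2)
P² = 6400/21
sum k=0..1:
  [0] +1/240 = 1/240
  [1] −1/24 = -1/24
S = -3/80
C² = P²·S² = 3/7 ; C = -0.654654

-0.654654  (= −√(3/7))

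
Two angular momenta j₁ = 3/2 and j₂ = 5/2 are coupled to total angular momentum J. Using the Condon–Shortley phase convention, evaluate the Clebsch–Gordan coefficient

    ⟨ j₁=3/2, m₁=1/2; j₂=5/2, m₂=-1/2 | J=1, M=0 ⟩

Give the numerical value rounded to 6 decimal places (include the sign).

−√(3/10) = -0.547723

j₁+j₂−J=3  J+j₁−j₂=0  J−j₁+j₂=2  j₁+j₂+J+1=6
(j₁±m₁, j₂±m₂, J±M) = (2,1,2,3,1,1)
P² = 6/5
sum k=1..1:
  [1] −1/2 = -1/2
S = -1/2
C² = P²·S² = 3/10 ; C = -0.547723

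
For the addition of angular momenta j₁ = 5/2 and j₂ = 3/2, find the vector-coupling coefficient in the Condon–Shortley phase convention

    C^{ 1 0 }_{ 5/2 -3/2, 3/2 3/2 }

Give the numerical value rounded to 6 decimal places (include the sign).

j₁+j₂−J=3  J+j₁−j₂=2  J−j₁+j₂=0  j₁+j₂+J+1=6
(j₁±m₁, j₂±m₂, J±M) = (1,4,3,0,1,1)
P² = 36/5
sum k=3..3:
  [3] −1/6 = -1/6
S = -1/6
C² = P²·S² = 1/5 ; C = -0.447214

−√(1/5) = -0.447214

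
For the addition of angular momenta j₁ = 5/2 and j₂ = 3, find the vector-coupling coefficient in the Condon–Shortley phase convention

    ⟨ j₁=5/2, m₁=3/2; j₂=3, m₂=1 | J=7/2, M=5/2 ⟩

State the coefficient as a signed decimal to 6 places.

-0.398410  (= −√(10/63))

j₁+j₂−J=2  J+j₁−j₂=3  J−j₁+j₂=4  j₁+j₂+J+1=10
(j₁±m₁, j₂±m₂, J±M) = (4,1,4,2,6,1)
P² = 18432/35
sum k=0..1:
  [0] +1/96 = 1/96
  [1] −1/36 = -1/36
S = -5/288
C² = P²·S² = 10/63 ; C = -0.398410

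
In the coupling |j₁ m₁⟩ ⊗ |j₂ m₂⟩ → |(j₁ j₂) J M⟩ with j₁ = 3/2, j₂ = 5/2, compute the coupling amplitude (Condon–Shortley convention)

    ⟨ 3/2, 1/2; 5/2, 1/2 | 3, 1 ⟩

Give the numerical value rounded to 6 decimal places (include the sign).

triangle: 1!×2!×4!/8! = 48/40320
(j±m)!: 2!×1!×3!×2!×4!×2! = 1152
prefactor² = (2J+1)×Δ×N² = 48/5
  k=0: +1/(0!×1!×1!×3!×1!×1!) = 1/6
  k=1: −1/(1!×0!×0!×2!×2!×2!) = -1/8
Σ = 1/24  ⇒  CG² = 48/5×1/24² = 1/60
CG = +√(1/60) = +0.129099

+√(1/60) ≈ +0.129099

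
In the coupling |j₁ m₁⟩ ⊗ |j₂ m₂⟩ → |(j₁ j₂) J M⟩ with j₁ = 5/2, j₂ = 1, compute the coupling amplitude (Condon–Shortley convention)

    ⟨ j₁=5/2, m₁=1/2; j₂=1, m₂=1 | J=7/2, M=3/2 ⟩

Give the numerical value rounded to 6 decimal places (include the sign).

+√(10/21) ≈ +0.690066

√[8·0!5!2!/8! · 3!2!2!0!5!2!] = √(1920/7)
  +(−1)^0/∏(0,0,2,2,3,0)! = 1/24  (running 1/24)
⟨..|..⟩ = √(1920/7)·(1/24) = +0.690066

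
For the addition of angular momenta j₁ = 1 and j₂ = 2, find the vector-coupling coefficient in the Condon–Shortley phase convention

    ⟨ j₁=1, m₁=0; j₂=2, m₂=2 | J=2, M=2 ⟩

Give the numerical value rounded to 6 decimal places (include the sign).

−√(2/3) = -0.816497

j₁+j₂−J=1  J+j₁−j₂=1  J−j₁+j₂=3  j₁+j₂+J+1=6
(j₁±m₁, j₂±m₂, J±M) = (1,1,4,0,4,0)
P² = 24
sum k=1..1:
  [1] −1/6 = -1/6
S = -1/6
C² = P²·S² = 2/3 ; C = -0.816497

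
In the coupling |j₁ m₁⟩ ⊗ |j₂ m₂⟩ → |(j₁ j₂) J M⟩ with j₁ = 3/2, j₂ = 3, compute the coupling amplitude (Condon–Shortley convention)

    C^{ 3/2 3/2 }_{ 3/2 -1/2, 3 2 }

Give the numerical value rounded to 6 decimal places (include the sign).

√[4·3!0!3!/7! · 1!2!5!1!3!0!] = √(288/7)
  +(−1)^2/∏(2,1,0,3,0,0)! = 1/12  (running 1/12)
⟨..|..⟩ = √(288/7)·(1/12) = +0.534522

+√(2/7) = +0.534522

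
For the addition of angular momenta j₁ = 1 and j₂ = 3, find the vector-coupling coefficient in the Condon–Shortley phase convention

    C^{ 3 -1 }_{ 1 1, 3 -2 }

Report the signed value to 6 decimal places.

j₁+j₂−J=1  J+j₁−j₂=1  J−j₁+j₂=5  j₁+j₂+J+1=8
(j₁±m₁, j₂±m₂, J±M) = (2,0,1,5,2,4)
P² = 240
sum k=0..0:
  [0] +1/24 = 1/24
S = 1/24
C² = P²·S² = 5/12 ; C = +0.645497

+0.645497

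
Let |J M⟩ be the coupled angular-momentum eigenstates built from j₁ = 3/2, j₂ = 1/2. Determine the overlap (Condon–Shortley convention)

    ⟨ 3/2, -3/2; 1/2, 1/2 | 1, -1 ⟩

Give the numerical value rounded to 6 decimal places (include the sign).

√[3·1!2!0!/4! · 0!3!1!0!0!2!] = √(3)
  +(−1)^1/∏(1,0,2,0,0,0)! = -1/2  (running -1/2)
⟨..|..⟩ = √(3)·(-1/2) = -0.866025

-0.866025  (= −√(3/4))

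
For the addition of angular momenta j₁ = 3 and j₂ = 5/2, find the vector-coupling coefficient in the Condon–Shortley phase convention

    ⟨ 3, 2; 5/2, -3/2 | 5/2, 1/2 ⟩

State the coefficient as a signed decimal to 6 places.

√[6·3!3!2!/9! · 5!1!1!4!3!2!] = √(288/7)
  +(−1)^0/∏(0,3,1,1,2,1)! = 1/12  (running 1/12)
  +(−1)^1/∏(1,2,0,0,3,2)! = -1/24  (running 1/24)
⟨..|..⟩ = √(288/7)·(1/24) = +0.267261

+0.267261  (= +√(1/14))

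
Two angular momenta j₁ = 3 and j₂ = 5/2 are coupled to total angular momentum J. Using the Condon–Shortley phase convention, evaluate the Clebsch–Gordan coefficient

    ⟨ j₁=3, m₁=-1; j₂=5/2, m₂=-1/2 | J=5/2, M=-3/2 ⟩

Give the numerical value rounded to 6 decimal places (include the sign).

triangle: 3!·3!·2!/9! = 72/362880
(j±m)!: 2!·4!·2!·3!·1!·4! = 13824
prefactor² = (2J+1)·Δ·N² = 576/35
  k=1: −1/(1!·2!·3!·1!·0!·1!) = -1/12
  k=2: +1/(2!·1!·2!·0!·1!·2!) = 1/8
Σ = 1/24  ⇒  CG² = 576/35·1/24² = 1/35
CG = +√(1/35) = +0.169031

+√(1/35) = +0.169031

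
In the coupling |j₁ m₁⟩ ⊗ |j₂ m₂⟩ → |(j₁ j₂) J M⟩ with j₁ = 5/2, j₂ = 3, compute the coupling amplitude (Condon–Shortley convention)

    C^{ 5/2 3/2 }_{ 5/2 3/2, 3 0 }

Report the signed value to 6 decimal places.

triangle: 3!·2!·3!/9! = 72/362880
(j±m)!: 4!·1!·3!·3!·4!·1! = 20736
prefactor² = (2J+1)·Δ·N² = 864/35
  k=0: +1/(0!·3!·1!·3!·1!·0!) = 1/36
  k=1: −1/(1!·2!·0!·2!·2!·1!) = -1/8
Σ = -7/72  ⇒  CG² = 864/35·(-7/72)² = 7/30
CG = −√(7/30) = -0.483046

-0.483046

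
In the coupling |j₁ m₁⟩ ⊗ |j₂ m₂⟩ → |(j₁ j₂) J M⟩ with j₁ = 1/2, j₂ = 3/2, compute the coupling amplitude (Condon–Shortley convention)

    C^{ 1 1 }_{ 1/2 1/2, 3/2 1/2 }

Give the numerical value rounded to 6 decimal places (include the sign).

j₁+j₂−J=1  J+j₁−j₂=0  J−j₁+j₂=2  j₁+j₂+J+1=4
(j₁±m₁, j₂±m₂, J±M) = (1,0,2,1,2,0)
P² = 1
sum k=0..0:
  [0] +1/2 = 1/2
S = 1/2
C² = P²·S² = 1/4 ; C = +0.500000

+0.500000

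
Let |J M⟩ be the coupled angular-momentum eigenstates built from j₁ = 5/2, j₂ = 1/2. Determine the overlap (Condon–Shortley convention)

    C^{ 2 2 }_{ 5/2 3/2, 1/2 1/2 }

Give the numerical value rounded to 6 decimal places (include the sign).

-0.408248

triangle: 1!*4!*0!/6! = 24/720
(j±m)!: 4!*1!*1!*0!*4!*0! = 576
prefactor² = (2J+1)*Δ*N² = 96
  k=1: −1/(1!*0!*0!*0!*4!*0!) = -1/24
Σ = -1/24  ⇒  CG² = 96*(-1/24)² = 1/6
CG = −√(1/6) = -0.408248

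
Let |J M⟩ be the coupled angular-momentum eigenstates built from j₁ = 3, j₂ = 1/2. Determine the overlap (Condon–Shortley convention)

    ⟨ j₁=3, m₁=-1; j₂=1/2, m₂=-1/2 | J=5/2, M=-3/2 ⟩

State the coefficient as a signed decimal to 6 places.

j₁+j₂−J=1  J+j₁−j₂=5  J−j₁+j₂=0  j₁+j₂+J+1=7
(j₁±m₁, j₂±m₂, J±M) = (2,4,0,1,1,4)
P² = 1152/7
sum k=0..0:
  [0] +1/24 = 1/24
S = 1/24
C² = P²·S² = 2/7 ; C = +0.534522

+0.534522  (= +√(2/7))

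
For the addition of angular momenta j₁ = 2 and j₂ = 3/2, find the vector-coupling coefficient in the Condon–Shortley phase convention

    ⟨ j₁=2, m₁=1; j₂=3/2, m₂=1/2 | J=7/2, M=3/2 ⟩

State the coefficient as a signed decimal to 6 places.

+0.755929

√[8·0!4!3!/8! · 3!1!2!1!5!2!] = √(576/7)
  +(−1)^0/∏(0,0,1,2,3,1)! = 1/12  (running 1/12)
⟨..|..⟩ = √(576/7)·(1/12) = +0.755929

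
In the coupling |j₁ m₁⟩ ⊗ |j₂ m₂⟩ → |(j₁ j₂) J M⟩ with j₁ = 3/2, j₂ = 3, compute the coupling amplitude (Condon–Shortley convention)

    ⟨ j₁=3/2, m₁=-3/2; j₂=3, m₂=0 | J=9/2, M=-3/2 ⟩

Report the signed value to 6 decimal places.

√[10·0!3!6!/10! · 0!3!3!3!3!6!] = √(77760/7)
  +(−1)^0/∏(0,0,3,3,0,3)! = 1/216  (running 1/216)
⟨..|..⟩ = √(77760/7)·(1/216) = +0.487950

+√(5/21) = +0.487950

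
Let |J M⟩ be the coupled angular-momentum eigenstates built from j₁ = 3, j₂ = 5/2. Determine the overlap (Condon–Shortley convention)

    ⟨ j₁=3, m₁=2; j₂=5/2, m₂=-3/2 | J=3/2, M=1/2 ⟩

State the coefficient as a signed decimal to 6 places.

−√(1/21) ≈ -0.218218

√[4·4!2!1!/8! · 5!1!1!4!2!1!] = √(192/7)
  +(−1)^0/∏(0,4,1,1,1,0)! = 1/24  (running 1/24)
  +(−1)^1/∏(1,3,0,0,2,1)! = -1/12  (running -1/24)
⟨..|..⟩ = √(192/7)·(-1/24) = -0.218218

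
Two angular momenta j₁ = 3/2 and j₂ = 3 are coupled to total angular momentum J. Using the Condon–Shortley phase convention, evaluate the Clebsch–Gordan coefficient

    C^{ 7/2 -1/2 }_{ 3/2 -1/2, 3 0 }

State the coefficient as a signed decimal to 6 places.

−√(2/21) = -0.308607

triangle: 1!·2!·5!/9! = 240/362880
(j±m)!: 1!·2!·3!·3!·3!·4! = 10368
prefactor² = (2J+1)·Δ·N² = 384/7
  k=0: +1/(0!·1!·2!·3!·0!·2!) = 1/24
  k=1: −1/(1!·0!·1!·2!·1!·3!) = -1/12
Σ = -1/24  ⇒  CG² = 384/7·(-1/24)² = 2/21
CG = −√(2/21) = -0.308607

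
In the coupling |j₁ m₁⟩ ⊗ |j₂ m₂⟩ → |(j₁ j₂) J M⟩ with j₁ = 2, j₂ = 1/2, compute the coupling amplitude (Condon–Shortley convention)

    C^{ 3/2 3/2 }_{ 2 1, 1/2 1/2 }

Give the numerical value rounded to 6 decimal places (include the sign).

j₁+j₂−J=1  J+j₁−j₂=3  J−j₁+j₂=0  j₁+j₂+J+1=5
(j₁±m₁, j₂±m₂, J±M) = (3,1,1,0,3,0)
P² = 36/5
sum k=1..1:
  [1] −1/6 = -1/6
S = -1/6
C² = P²·S² = 1/5 ; C = -0.447214

-0.447214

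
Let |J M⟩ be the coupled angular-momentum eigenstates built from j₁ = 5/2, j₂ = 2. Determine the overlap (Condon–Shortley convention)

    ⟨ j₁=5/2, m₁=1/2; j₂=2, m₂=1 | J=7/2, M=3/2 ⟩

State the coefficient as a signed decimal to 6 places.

−√(2/21) ≈ -0.308607

triangle: 1!*4!*3!/9! = 144/362880
(j±m)!: 3!*2!*3!*1!*5!*2! = 17280
prefactor² = (2J+1)*Δ*N² = 384/7
  k=0: +1/(0!*1!*2!*3!*2!*0!) = 1/24
  k=1: −1/(1!*0!*1!*2!*3!*1!) = -1/12
Σ = -1/24  ⇒  CG² = 384/7*(-1/24)² = 2/21
CG = −√(2/21) = -0.308607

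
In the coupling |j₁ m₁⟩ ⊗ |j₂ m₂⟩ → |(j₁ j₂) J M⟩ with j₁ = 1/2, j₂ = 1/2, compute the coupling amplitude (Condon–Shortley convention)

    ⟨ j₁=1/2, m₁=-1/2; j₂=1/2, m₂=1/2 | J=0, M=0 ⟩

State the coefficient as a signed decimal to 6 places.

√[1·1!0!0!/2! · 0!1!1!0!0!0!] = √(1/2)
  +(−1)^1/∏(1,0,0,0,0,0)! = -1  (running -1)
⟨..|..⟩ = √(1/2)·(-1) = -0.707107

-0.707107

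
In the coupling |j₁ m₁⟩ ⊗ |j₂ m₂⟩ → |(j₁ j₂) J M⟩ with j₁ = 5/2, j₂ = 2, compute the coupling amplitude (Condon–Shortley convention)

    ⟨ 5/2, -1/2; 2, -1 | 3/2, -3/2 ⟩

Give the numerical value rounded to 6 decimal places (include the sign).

−√(9/35) = -0.507093

√[4·3!2!1!/7! · 2!3!1!3!0!3!] = √(144/35)
  +(−1)^1/∏(1,2,2,0,0,1)! = -1/4  (running -1/4)
⟨..|..⟩ = √(144/35)·(-1/4) = -0.507093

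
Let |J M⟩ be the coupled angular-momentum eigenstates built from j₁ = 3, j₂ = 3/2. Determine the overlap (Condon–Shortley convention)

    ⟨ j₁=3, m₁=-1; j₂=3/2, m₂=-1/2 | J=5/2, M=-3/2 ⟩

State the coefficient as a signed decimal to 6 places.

-0.591608

j₁+j₂−J=2  J+j₁−j₂=4  J−j₁+j₂=1  j₁+j₂+J+1=8
(j₁±m₁, j₂±m₂, J±M) = (2,4,1,2,1,4)
P² = 576/35
sum k=0..1:
  [0] +1/48 = 1/48
  [1] −1/6 = -1/6
S = -7/48
C² = P²·S² = 7/20 ; C = -0.591608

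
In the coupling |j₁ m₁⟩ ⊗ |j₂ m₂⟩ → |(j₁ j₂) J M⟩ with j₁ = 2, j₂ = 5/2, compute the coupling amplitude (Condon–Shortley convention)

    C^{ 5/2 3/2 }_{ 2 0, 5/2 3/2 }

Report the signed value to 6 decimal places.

√[6·2!2!3!/8! · 2!2!4!1!4!1!] = √(288/35)
  +(−1)^1/∏(1,1,1,3,1,0)! = -1/6  (running -1/6)
  +(−1)^2/∏(2,0,0,2,2,1)! = 1/8  (running -1/24)
⟨..|..⟩ = √(288/35)·(-1/24) = -0.119523

-0.119523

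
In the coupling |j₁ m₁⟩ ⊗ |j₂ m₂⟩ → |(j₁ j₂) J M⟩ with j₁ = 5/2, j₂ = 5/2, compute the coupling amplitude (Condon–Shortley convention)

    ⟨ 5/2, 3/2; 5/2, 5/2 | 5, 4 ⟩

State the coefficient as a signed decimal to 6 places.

triangle: 0!*5!*5!/11! = 14400/39916800
(j±m)!: 4!*1!*5!*0!*9!*1! = 1045094400
prefactor² = (2J+1)*Δ*N² = 4147200
  k=0: +1/(0!*0!*1!*5!*4!*0!) = 1/2880
Σ = 1/2880  ⇒  CG² = 4147200*1/2880² = 1/2
CG = +√(1/2) = +0.707107

+0.707107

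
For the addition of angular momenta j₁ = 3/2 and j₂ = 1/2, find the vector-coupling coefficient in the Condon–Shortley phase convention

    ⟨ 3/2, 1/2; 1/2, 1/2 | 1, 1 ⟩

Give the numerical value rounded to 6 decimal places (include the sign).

j₁+j₂−J=1  J+j₁−j₂=2  J−j₁+j₂=0  j₁+j₂+J+1=4
(j₁±m₁, j₂±m₂, J±M) = (2,1,1,0,2,0)
P² = 1
sum k=1..1:
  [1] −1/2 = -1/2
S = -1/2
C² = P²·S² = 1/4 ; C = -0.500000

-0.500000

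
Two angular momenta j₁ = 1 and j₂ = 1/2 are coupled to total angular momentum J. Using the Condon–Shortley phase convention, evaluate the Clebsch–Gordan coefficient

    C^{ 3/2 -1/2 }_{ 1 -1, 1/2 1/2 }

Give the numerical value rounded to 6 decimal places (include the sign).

+√(1/3) ≈ +0.577350

j₁+j₂−J=0  J+j₁−j₂=2  J−j₁+j₂=1  j₁+j₂+J+1=4
(j₁±m₁, j₂±m₂, J±M) = (0,2,1,0,1,2)
P² = 4/3
sum k=0..0:
  [0] +1/2 = 1/2
S = 1/2
C² = P²·S² = 1/3 ; C = +0.577350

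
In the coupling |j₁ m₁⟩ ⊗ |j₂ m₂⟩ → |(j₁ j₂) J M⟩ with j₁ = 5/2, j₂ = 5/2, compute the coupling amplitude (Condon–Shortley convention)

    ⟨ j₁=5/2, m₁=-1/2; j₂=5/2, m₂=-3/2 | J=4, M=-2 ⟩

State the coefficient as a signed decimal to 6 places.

triangle: 1!×4!×4!/10! = 576/3628800
(j±m)!: 2!×3!×1!×4!×2!×6! = 414720
prefactor² = (2J+1)×Δ×N² = 20736/35
  k=0: +1/(0!×1!×3!×1!×1!×3!) = 1/36
  k=1: −1/(1!×0!×2!×0!×2!×4!) = -1/96
Σ = 5/288  ⇒  CG² = 20736/35×5/288² = 5/28
CG = +√(5/28) = +0.422577

+0.422577  (= +√(5/28))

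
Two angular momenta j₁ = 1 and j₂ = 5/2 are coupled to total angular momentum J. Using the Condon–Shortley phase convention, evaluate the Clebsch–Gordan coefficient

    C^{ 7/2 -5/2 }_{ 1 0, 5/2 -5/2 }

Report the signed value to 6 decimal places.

+0.534522

√[8·0!2!5!/8! · 1!1!0!5!1!6!] = √(28800/7)
  +(−1)^0/∏(0,0,1,0,1,5)! = 1/120  (running 1/120)
⟨..|..⟩ = √(28800/7)·(1/120) = +0.534522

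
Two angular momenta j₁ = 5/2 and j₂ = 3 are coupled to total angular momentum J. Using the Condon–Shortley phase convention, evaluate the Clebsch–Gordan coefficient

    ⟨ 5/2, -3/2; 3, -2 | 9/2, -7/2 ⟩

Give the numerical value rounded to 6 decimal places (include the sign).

+√(1/99) = +0.100504

j₁+j₂−J=1  J+j₁−j₂=4  J−j₁+j₂=5  j₁+j₂+J+1=11
(j₁±m₁, j₂±m₂, J±M) = (1,4,1,5,1,8)
P² = 921600/11
sum k=0..1:
  [0] +1/576 = 1/576
  [1] −1/720 = -1/720
S = 1/2880
C² = P²·S² = 1/99 ; C = +0.100504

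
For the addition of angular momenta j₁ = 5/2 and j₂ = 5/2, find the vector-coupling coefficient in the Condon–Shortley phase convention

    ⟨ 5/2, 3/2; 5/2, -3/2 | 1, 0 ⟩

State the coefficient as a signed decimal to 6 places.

j₁+j₂−J=4  J+j₁−j₂=1  J−j₁+j₂=1  j₁+j₂+J+1=7
(j₁±m₁, j₂±m₂, J±M) = (4,1,1,4,1,1)
P² = 288/35
sum k=0..1:
  [0] +1/24 = 1/24
  [1] −1/6 = -1/6
S = -1/8
C² = P²·S² = 9/70 ; C = -0.358569

−√(9/70) = -0.358569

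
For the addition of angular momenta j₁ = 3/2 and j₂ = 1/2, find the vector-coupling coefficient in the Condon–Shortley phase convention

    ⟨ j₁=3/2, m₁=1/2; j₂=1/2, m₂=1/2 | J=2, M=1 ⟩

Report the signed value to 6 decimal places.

j₁+j₂−J=0  J+j₁−j₂=3  J−j₁+j₂=1  j₁+j₂+J+1=5
(j₁±m₁, j₂±m₂, J±M) = (2,1,1,0,3,1)
P² = 3
sum k=0..0:
  [0] +1/2 = 1/2
S = 1/2
C² = P²·S² = 3/4 ; C = +0.866025

+0.866025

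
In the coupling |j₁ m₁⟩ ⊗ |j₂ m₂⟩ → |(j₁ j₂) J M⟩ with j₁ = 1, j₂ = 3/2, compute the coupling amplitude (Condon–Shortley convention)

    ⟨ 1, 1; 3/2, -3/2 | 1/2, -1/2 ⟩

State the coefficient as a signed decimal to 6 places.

triangle: 2!·0!·1!/4! = 2/24
(j±m)!: 2!·0!·0!·3!·0!·1! = 12
prefactor² = (2J+1)·Δ·N² = 2
  k=0: +1/(0!·2!·0!·0!·0!·1!) = 1/2
Σ = 1/2  ⇒  CG² = 2·1/2² = 1/2
CG = +√(1/2) = +0.707107

+√(1/2) ≈ +0.707107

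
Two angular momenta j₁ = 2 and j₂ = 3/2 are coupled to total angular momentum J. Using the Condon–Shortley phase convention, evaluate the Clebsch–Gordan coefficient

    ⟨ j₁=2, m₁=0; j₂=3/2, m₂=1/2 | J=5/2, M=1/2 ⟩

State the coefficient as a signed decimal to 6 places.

−√(3/35) = -0.292770

√[6·1!3!2!/7! · 2!2!2!1!3!2!] = √(48/35)
  +(−1)^0/∏(0,1,2,2,1,0)! = 1/4  (running 1/4)
  +(−1)^1/∏(1,0,1,1,2,1)! = -1/2  (running -1/4)
⟨..|..⟩ = √(48/35)·(-1/4) = -0.292770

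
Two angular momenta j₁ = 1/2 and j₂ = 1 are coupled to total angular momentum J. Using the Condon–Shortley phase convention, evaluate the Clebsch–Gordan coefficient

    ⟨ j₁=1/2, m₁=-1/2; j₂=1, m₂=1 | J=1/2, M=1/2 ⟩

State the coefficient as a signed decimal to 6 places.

√[2·1!0!1!/3! · 0!1!2!0!1!0!] = √(2/3)
  +(−1)^1/∏(1,0,0,1,0,0)! = -1  (running -1)
⟨..|..⟩ = √(2/3)·(-1) = -0.816497

−√(2/3) ≈ -0.816497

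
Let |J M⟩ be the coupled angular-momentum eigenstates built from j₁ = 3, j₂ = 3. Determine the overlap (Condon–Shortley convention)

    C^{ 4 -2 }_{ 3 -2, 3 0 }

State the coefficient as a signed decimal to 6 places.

√[9·2!4!4!/11! · 1!5!3!3!2!6!] = √(124416/77)
  +(−1)^1/∏(1,1,4,2,0,2)! = -1/96  (running -1/96)
  +(−1)^2/∏(2,0,3,1,1,3)! = 1/72  (running 1/288)
⟨..|..⟩ = √(124416/77)·(1/288) = +0.139573

+√(3/154) ≈ +0.139573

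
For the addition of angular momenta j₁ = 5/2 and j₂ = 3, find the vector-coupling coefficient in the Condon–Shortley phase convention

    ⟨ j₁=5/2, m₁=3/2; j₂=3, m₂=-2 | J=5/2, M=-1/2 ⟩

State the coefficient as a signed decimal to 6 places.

triangle: 3!*2!*3!/9! = 72/362880
(j±m)!: 4!*1!*1!*5!*2!*3! = 34560
prefactor² = (2J+1)*Δ*N² = 288/7
  k=0: +1/(0!*3!*1!*1!*1!*2!) = 1/12
  k=1: −1/(1!*2!*0!*0!*2!*3!) = -1/24
Σ = 1/24  ⇒  CG² = 288/7*1/24² = 1/14
CG = +√(1/14) = +0.267261

+√(1/14) ≈ +0.267261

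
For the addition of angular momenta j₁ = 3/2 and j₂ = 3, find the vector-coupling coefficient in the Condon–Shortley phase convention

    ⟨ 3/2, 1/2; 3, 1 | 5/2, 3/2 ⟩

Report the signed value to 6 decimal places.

j₁+j₂−J=2  J+j₁−j₂=1  J−j₁+j₂=4  j₁+j₂+J+1=8
(j₁±m₁, j₂±m₂, J±M) = (2,1,4,2,4,1)
P² = 576/35
sum k=0..1:
  [0] +1/48 = 1/48
  [1] −1/6 = -1/6
S = -7/48
C² = P²·S² = 7/20 ; C = -0.591608

-0.591608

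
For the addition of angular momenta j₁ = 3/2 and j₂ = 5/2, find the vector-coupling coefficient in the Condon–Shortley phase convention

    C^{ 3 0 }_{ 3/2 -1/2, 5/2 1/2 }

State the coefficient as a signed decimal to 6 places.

-0.447214

j₁+j₂−J=1  J+j₁−j₂=2  J−j₁+j₂=4  j₁+j₂+J+1=8
(j₁±m₁, j₂±m₂, J±M) = (1,2,3,2,3,3)
P² = 36/5
sum k=0..1:
  [0] +1/12 = 1/12
  [1] −1/4 = -1/4
S = -1/6
C² = P²·S² = 1/5 ; C = -0.447214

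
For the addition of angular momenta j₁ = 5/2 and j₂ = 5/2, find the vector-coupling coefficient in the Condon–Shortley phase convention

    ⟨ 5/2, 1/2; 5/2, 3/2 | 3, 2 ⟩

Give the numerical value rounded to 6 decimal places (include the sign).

-0.288675  (= −√(1/12))

√[7·2!3!3!/9! · 3!2!4!1!5!1!] = √(48)
  +(−1)^1/∏(1,1,1,3,2,0)! = -1/12  (running -1/12)
  +(−1)^2/∏(2,0,0,2,3,1)! = 1/24  (running -1/24)
⟨..|..⟩ = √(48)·(-1/24) = -0.288675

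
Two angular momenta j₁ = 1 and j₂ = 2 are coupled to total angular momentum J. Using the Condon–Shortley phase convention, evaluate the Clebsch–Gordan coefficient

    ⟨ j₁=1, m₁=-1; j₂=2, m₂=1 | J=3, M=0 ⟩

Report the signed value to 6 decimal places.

j₁+j₂−J=0  J+j₁−j₂=2  J−j₁+j₂=4  j₁+j₂+J+1=7
(j₁±m₁, j₂±m₂, J±M) = (0,2,3,1,3,3)
P² = 144/5
sum k=0..0:
  [0] +1/12 = 1/12
S = 1/12
C² = P²·S² = 1/5 ; C = +0.447214

+√(1/5) = +0.447214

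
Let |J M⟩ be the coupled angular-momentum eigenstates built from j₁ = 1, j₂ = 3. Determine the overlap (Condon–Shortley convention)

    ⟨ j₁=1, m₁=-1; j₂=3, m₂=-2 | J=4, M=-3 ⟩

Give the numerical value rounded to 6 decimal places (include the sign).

j₁+j₂−J=0  J+j₁−j₂=2  J−j₁+j₂=6  j₁+j₂+J+1=9
(j₁±m₁, j₂±m₂, J±M) = (0,2,1,5,1,7)
P² = 43200
sum k=0..0:
  [0] +1/240 = 1/240
S = 1/240
C² = P²·S² = 3/4 ; C = +0.866025

+0.866025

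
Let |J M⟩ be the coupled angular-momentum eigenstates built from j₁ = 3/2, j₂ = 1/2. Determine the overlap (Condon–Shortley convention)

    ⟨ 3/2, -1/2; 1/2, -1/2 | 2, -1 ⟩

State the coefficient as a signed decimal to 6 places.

+√(3/4) = +0.866025

√[5·0!3!1!/5! · 1!2!0!1!1!3!] = √(3)
  +(−1)^0/∏(0,0,2,0,1,1)! = 1/2  (running 1/2)
⟨..|..⟩ = √(3)·(1/2) = +0.866025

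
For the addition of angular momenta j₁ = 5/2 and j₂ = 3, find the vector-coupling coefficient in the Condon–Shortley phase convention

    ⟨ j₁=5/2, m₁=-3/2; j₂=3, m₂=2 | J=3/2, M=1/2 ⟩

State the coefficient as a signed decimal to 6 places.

√[4·4!1!2!/8! · 1!4!5!1!2!1!] = √(192/7)
  +(−1)^3/∏(3,1,1,2,0,0)! = -1/12  (running -1/12)
  +(−1)^4/∏(4,0,0,1,1,1)! = 1/24  (running -1/24)
⟨..|..⟩ = √(192/7)·(-1/24) = -0.218218

−√(1/21) ≈ -0.218218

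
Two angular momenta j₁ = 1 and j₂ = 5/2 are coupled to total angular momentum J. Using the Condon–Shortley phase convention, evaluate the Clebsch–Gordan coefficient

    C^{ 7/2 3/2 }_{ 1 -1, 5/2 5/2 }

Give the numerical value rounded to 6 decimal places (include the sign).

triangle: 0!·2!·5!/8! = 240/40320
(j±m)!: 0!·2!·5!·0!·5!·2! = 57600
prefactor² = (2J+1)·Δ·N² = 19200/7
  k=0: +1/(0!·0!·2!·5!·0!·0!) = 1/240
Σ = 1/240  ⇒  CG² = 19200/7·1/240² = 1/21
CG = +√(1/21) = +0.218218

+√(1/21) = +0.218218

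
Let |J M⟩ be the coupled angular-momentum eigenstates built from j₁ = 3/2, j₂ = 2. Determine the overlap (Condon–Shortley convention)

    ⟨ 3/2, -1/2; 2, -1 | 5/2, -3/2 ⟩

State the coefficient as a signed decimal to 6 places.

j₁+j₂−J=1  J+j₁−j₂=2  J−j₁+j₂=3  j₁+j₂+J+1=7
(j₁±m₁, j₂±m₂, J±M) = (1,2,1,3,1,4)
P² = 144/35
sum k=0..1:
  [0] +1/4 = 1/4
  [1] −1/6 = -1/6
S = 1/12
C² = P²·S² = 1/35 ; C = +0.169031

+0.169031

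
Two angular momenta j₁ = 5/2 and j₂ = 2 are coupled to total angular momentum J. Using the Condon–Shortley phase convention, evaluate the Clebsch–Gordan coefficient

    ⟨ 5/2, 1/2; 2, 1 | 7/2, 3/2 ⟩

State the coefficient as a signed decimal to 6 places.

−√(2/21) = -0.308607

√[8·1!4!3!/9! · 3!2!3!1!5!2!] = √(384/7)
  +(−1)^0/∏(0,1,2,3,2,0)! = 1/24  (running 1/24)
  +(−1)^1/∏(1,0,1,2,3,1)! = -1/12  (running -1/24)
⟨..|..⟩ = √(384/7)·(-1/24) = -0.308607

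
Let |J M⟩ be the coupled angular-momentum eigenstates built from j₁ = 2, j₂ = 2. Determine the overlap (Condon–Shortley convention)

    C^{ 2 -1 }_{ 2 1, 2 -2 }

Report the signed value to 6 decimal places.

+0.654654

√[5·2!2!2!/7! · 3!1!0!4!1!3!] = √(48/7)
  +(−1)^0/∏(0,2,1,0,1,2)! = 1/4  (running 1/4)
⟨..|..⟩ = √(48/7)·(1/4) = +0.654654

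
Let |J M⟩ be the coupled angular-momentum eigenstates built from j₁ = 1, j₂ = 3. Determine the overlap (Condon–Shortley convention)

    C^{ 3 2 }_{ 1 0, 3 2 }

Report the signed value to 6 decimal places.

−√(1/3) = -0.577350

triangle: 1!×1!×5!/8! = 120/40320
(j±m)!: 1!×1!×5!×1!×5!×1! = 14400
prefactor² = (2J+1)×Δ×N² = 300
  k=0: +1/(0!×1!×1!×5!×0!×0!) = 1/120
  k=1: −1/(1!×0!×0!×4!×1!×1!) = -1/24
Σ = -1/30  ⇒  CG² = 300×(-1/30)² = 1/3
CG = −√(1/3) = -0.577350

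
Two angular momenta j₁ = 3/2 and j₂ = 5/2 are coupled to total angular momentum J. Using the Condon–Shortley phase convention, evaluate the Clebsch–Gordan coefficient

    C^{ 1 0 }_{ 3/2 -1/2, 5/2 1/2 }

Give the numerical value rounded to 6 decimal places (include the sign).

+√(3/10) ≈ +0.547723

j₁+j₂−J=3  J+j₁−j₂=0  J−j₁+j₂=2  j₁+j₂+J+1=6
(j₁±m₁, j₂±m₂, J±M) = (1,2,3,2,1,1)
P² = 6/5
sum k=2..2:
  [2] +1/2 = 1/2
S = 1/2
C² = P²·S² = 3/10 ; C = +0.547723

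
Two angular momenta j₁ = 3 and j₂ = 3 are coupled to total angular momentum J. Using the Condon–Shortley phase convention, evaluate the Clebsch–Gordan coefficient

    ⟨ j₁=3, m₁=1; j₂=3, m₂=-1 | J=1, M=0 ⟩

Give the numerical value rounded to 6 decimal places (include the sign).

j₁+j₂−J=5  J+j₁−j₂=1  J−j₁+j₂=1  j₁+j₂+J+1=8
(j₁±m₁, j₂±m₂, J±M) = (4,2,2,4,1,1)
P² = 144/7
sum k=1..2:
  [1] −1/24 = -1/24
  [2] +1/12 = 1/12
S = 1/24
C² = P²·S² = 1/28 ; C = +0.188982

+√(1/28) ≈ +0.188982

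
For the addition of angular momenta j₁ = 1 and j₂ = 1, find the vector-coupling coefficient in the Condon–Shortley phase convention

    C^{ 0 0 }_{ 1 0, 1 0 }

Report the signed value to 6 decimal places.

-0.577350

j₁+j₂−J=2  J+j₁−j₂=0  J−j₁+j₂=0  j₁+j₂+J+1=3
(j₁±m₁, j₂±m₂, J±M) = (1,1,1,1,0,0)
P² = 1/3
sum k=1..1:
  [1] −1/1 = -1
S = -1
C² = P²·S² = 1/3 ; C = -0.577350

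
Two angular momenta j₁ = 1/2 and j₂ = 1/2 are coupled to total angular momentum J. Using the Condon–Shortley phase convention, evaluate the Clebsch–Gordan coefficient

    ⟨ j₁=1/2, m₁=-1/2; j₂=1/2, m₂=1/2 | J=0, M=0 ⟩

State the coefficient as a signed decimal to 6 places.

j₁+j₂−J=1  J+j₁−j₂=0  J−j₁+j₂=0  j₁+j₂+J+1=2
(j₁±m₁, j₂±m₂, J±M) = (0,1,1,0,0,0)
P² = 1/2
sum k=1..1:
  [1] −1/1 = -1
S = -1
C² = P²·S² = 1/2 ; C = -0.707107

−√(1/2) ≈ -0.707107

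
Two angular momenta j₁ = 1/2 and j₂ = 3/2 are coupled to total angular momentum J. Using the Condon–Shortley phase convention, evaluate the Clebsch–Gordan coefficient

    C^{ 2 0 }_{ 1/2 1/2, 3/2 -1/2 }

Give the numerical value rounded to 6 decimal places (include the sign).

j₁+j₂−J=0  J+j₁−j₂=1  J−j₁+j₂=3  j₁+j₂+J+1=5
(j₁±m₁, j₂±m₂, J±M) = (1,0,1,2,2,2)
P² = 2
sum k=0..0:
  [0] +1/2 = 1/2
S = 1/2
C² = P²·S² = 1/2 ; C = +0.707107

+0.707107  (= +√(1/2))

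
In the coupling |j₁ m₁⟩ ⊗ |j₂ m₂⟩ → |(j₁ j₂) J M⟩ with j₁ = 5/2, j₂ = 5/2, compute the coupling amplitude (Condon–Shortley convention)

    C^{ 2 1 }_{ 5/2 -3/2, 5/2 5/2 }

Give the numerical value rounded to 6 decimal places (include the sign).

triangle: 3!·2!·2!/8! = 24/40320
(j±m)!: 1!·4!·5!·0!·3!·1! = 17280
prefactor² = (2J+1)·Δ·N² = 360/7
  k=3: −1/(3!·0!·1!·2!·1!·0!) = -1/12
Σ = -1/12  ⇒  CG² = 360/7·(-1/12)² = 5/14
CG = −√(5/14) = -0.597614

-0.597614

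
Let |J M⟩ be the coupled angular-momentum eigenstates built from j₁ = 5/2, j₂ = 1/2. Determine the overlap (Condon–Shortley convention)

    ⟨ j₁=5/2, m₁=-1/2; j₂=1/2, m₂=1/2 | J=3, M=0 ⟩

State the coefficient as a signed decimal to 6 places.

√[7·0!5!1!/7! · 2!3!1!0!3!3!] = √(72)
  +(−1)^0/∏(0,0,3,1,2,0)! = 1/12  (running 1/12)
⟨..|..⟩ = √(72)·(1/12) = +0.707107

+√(1/2) ≈ +0.707107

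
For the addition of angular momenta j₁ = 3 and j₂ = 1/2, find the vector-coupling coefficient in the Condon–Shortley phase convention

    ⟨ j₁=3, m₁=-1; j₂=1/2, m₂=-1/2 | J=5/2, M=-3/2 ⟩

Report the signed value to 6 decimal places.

√[6·1!5!0!/7! · 2!4!0!1!1!4!] = √(1152/7)
  +(−1)^0/∏(0,1,4,0,1,0)! = 1/24  (running 1/24)
⟨..|..⟩ = √(1152/7)·(1/24) = +0.534522

+0.534522  (= +√(2/7))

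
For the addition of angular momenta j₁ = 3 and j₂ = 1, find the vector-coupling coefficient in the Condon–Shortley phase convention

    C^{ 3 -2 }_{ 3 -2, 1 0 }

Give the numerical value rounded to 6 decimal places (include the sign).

-0.577350  (= −√(1/3))

j₁+j₂−J=1  J+j₁−j₂=5  J−j₁+j₂=1  j₁+j₂+J+1=8
(j₁±m₁, j₂±m₂, J±M) = (1,5,1,1,1,5)
P² = 300
sum k=0..1:
  [0] +1/120 = 1/120
  [1] −1/24 = -1/24
S = -1/30
C² = P²·S² = 1/3 ; C = -0.577350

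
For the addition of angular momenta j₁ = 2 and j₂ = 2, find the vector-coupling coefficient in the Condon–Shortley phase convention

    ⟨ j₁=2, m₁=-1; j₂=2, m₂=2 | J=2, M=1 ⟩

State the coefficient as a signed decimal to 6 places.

j₁+j₂−J=2  J+j₁−j₂=2  J−j₁+j₂=2  j₁+j₂+J+1=7
(j₁±m₁, j₂±m₂, J±M) = (1,3,4,0,3,1)
P² = 48/7
sum k=2..2:
  [2] +1/4 = 1/4
S = 1/4
C² = P²·S² = 3/7 ; C = +0.654654

+√(3/7) = +0.654654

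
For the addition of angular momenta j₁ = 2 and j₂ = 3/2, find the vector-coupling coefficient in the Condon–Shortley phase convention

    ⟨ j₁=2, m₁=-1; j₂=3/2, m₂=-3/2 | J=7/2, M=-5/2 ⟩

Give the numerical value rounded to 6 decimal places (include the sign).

+√(4/7) ≈ +0.755929

triangle: 0!×4!×3!/8! = 144/40320
(j±m)!: 1!×3!×0!×3!×1!×6! = 25920
prefactor² = (2J+1)×Δ×N² = 5184/7
  k=0: +1/(0!×0!×3!×0!×1!×3!) = 1/36
Σ = 1/36  ⇒  CG² = 5184/7×1/36² = 4/7
CG = +√(4/7) = +0.755929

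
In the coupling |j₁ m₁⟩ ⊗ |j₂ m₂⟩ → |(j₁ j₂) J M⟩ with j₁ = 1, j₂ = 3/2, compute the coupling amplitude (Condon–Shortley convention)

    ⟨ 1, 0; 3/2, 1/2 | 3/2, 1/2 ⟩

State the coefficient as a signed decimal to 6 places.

−√(1/15) ≈ -0.258199

j₁+j₂−J=1  J+j₁−j₂=1  J−j₁+j₂=2  j₁+j₂+J+1=5
(j₁±m₁, j₂±m₂, J±M) = (1,1,2,1,2,1)
P² = 4/15
sum k=0..1:
  [0] +1/2 = 1/2
  [1] −1/1 = -1
S = -1/2
C² = P²·S² = 1/15 ; C = -0.258199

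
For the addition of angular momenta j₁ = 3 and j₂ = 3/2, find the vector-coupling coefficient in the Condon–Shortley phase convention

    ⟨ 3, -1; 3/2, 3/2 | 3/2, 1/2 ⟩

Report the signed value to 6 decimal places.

j₁+j₂−J=3  J+j₁−j₂=3  J−j₁+j₂=0  j₁+j₂+J+1=7
(j₁±m₁, j₂±m₂, J±M) = (2,4,3,0,2,1)
P² = 576/35
sum k=3..3:
  [3] −1/12 = -1/12
S = -1/12
C² = P²·S² = 4/35 ; C = -0.338062

-0.338062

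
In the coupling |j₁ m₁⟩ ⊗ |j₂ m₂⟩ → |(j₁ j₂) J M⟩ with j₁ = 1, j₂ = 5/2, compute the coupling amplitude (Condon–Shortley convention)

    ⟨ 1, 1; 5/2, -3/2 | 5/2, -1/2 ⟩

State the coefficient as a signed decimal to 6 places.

triangle: 1!·1!·4!/7! = 24/5040
(j±m)!: 2!·0!·1!·4!·2!·3! = 576
prefactor² = (2J+1)·Δ·N² = 576/35
  k=0: +1/(0!·1!·0!·1!·1!·3!) = 1/6
Σ = 1/6  ⇒  CG² = 576/35·1/6² = 16/35
CG = +√(16/35) = +0.676123

+0.676123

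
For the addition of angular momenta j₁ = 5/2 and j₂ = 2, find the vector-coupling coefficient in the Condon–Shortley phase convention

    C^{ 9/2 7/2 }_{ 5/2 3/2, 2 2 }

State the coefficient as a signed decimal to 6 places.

√[10·0!5!4!/10! · 4!1!4!0!8!1!] = √(184320)
  +(−1)^0/∏(0,0,1,4,4,0)! = 1/576  (running 1/576)
⟨..|..⟩ = √(184320)·(1/576) = +0.745356

+0.745356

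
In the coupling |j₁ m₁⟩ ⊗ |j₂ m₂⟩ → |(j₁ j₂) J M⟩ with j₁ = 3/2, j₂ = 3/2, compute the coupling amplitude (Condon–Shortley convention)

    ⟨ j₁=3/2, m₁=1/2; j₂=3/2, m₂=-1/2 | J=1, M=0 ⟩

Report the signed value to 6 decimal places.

-0.223607

j₁+j₂−J=2  J+j₁−j₂=1  J−j₁+j₂=1  j₁+j₂+J+1=5
(j₁±m₁, j₂±m₂, J±M) = (2,1,1,2,1,1)
P² = 1/5
sum k=0..1:
  [0] +1/2 = 1/2
  [1] −1/1 = -1
S = -1/2
C² = P²·S² = 1/20 ; C = -0.223607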